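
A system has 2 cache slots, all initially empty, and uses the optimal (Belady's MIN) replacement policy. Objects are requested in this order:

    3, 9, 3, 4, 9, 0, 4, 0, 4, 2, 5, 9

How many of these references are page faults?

7

3 -> miss, frames {3}
9 -> miss, frames {3,9}
3 -> hit
4 -> miss, evict 3, frames {9,4}
9 -> hit
0 -> miss, evict 9, frames {4,0}
4 -> hit
0 -> hit
4 -> hit
2 -> miss, evict 0, frames {4,2}
5 -> miss, evict 2, frames {4,5}
9 -> miss, evict 5, frames {4,9}
Page faults: 7.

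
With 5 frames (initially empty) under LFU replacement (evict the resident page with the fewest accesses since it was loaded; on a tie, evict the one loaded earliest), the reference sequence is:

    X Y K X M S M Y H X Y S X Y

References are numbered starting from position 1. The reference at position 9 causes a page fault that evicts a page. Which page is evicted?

K

pos 1: X -> fault, frames (X)
pos 2: Y -> fault, frames (X Y)
pos 3: K -> fault, frames (X Y K)
pos 4: X -> hit
pos 5: M -> fault, frames (X Y K M)
pos 6: S -> fault, frames (X Y K M S)
pos 7: M -> hit
pos 8: Y -> hit
pos 9: H -> fault, evict K, frames (X Y M S H)
At position 9, page K is evicted.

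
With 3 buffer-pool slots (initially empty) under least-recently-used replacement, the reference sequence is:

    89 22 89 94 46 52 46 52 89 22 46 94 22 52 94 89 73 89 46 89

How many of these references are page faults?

89 → fault, frames [89]
22 → fault, frames [89, 22]
89 → hit
94 → fault, frames [22, 89, 94]
46 → fault, evict 22, frames [89, 94, 46]
52 → fault, evict 89, frames [94, 46, 52]
46 → hit
52 → hit
89 → fault, evict 94, frames [46, 52, 89]
22 → fault, evict 46, frames [52, 89, 22]
46 → fault, evict 52, frames [89, 22, 46]
94 → fault, evict 89, frames [22, 46, 94]
22 → hit
52 → fault, evict 46, frames [94, 22, 52]
94 → hit
89 → fault, evict 22, frames [52, 94, 89]
73 → fault, evict 52, frames [94, 89, 73]
89 → hit
46 → fault, evict 94, frames [73, 89, 46]
89 → hit
Page faults: 13.

13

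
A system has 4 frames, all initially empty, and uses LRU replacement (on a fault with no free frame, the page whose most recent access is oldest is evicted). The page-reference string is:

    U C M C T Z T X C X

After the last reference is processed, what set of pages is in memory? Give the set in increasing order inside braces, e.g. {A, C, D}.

{C, T, X, Z}

U → miss, frames [U]
C → miss, frames [U, C]
M → miss, frames [U, C, M]
C → hit
T → miss, frames [U, M, C, T]
Z → miss, evict U, frames [M, C, T, Z]
T → hit
X → miss, evict M, frames [C, Z, T, X]
C → hit
X → hit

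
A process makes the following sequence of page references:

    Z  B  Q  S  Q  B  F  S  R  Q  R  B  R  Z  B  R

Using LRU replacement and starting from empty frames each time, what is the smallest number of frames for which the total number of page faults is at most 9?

f=1: 16 faults
f=2: 13 faults
f=3: 10 faults
f=4: 9 faults
f=5: 7 faults
f=6: 6 faults
Smallest f with faults ≤ 9 is 4.

4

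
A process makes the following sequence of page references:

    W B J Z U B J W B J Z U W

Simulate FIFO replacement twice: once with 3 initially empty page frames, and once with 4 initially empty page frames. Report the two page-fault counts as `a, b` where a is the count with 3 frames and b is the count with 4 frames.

10, 11

3 frames: F F F F F F F F . . F F . → 10 faults.
4 frames: F F F F F . . F F F F F F → 11 faults.
11 > 10: adding a frame increased faults — Belady's anomaly.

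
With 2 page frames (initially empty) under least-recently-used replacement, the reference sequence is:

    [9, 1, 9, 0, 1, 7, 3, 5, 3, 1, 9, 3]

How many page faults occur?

10

9 → fault, frames {9}
1 → fault, frames {9,1}
9 → hit
0 → fault, evict 1, frames {9,0}
1 → fault, evict 9, frames {0,1}
7 → fault, evict 0, frames {1,7}
3 → fault, evict 1, frames {7,3}
5 → fault, evict 7, frames {3,5}
3 → hit
1 → fault, evict 5, frames {3,1}
9 → fault, evict 3, frames {1,9}
3 → fault, evict 1, frames {9,3}
Page faults: 10.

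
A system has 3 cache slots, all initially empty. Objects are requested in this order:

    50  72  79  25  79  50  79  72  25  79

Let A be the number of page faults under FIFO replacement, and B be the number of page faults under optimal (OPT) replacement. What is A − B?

2

Under FIFO: F F F F . F . F . F → 7 faults.
Under OPT: F F F F . . . F . . → 5 faults.
A − B = 7 − 5 = 2.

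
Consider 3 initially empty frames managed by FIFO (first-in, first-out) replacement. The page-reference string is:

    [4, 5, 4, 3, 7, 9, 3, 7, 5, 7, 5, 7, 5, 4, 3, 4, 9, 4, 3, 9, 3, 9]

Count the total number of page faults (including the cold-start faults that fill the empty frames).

9

4: miss, frames {4}
5: miss, frames {4,5}
4: hit
3: miss, frames {4,5,3}
7: miss, evict 4, frames {5,3,7}
9: miss, evict 5, frames {3,7,9}
3: hit
7: hit
5: miss, evict 3, frames {7,9,5}
7: hit
5: hit
7: hit
5: hit
4: miss, evict 7, frames {9,5,4}
3: miss, evict 9, frames {5,4,3}
4: hit
9: miss, evict 5, frames {4,3,9}
4: hit
3: hit
9: hit
3: hit
9: hit
Page faults: 9.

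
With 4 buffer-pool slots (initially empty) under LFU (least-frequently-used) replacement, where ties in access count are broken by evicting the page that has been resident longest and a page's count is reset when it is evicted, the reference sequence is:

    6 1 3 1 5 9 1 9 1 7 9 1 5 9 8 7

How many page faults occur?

6 -> miss, frames (6)
1 -> miss, frames (6 1)
3 -> miss, frames (6 1 3)
1 -> hit
5 -> miss, frames (6 1 3 5)
9 -> miss, evict 6, frames (1 3 5 9)
1 -> hit
9 -> hit
1 -> hit
7 -> miss, evict 3, frames (1 5 9 7)
9 -> hit
1 -> hit
5 -> hit
9 -> hit
8 -> miss, evict 7, frames (1 5 9 8)
7 -> miss, evict 8, frames (1 5 9 7)
Page faults: 8.

8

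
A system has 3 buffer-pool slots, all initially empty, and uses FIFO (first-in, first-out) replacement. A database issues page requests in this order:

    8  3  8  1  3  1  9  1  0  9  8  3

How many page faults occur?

8 -> fault, frames {8}
3 -> fault, frames {8,3}
8 -> hit
1 -> fault, frames {8,3,1}
3 -> hit
1 -> hit
9 -> fault, evict 8, frames {3,1,9}
1 -> hit
0 -> fault, evict 3, frames {1,9,0}
9 -> hit
8 -> fault, evict 1, frames {9,0,8}
3 -> fault, evict 9, frames {0,8,3}
Page faults: 7.

7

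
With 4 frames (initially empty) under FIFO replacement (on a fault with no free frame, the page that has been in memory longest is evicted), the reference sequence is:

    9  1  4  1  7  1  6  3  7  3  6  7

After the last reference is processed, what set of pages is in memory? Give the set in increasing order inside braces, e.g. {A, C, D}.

{3, 4, 6, 7}

9: miss, frames (9)
1: miss, frames (9 1)
4: miss, frames (9 1 4)
1: hit
7: miss, frames (9 1 4 7)
1: hit
6: miss, evict 9, frames (1 4 7 6)
3: miss, evict 1, frames (4 7 6 3)
7: hit
3: hit
6: hit
7: hit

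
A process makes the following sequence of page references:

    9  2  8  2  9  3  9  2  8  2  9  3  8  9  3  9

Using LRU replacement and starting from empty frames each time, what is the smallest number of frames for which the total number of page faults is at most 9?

f=1: 16 faults
f=2: 12 faults
f=3: 7 faults
f=4: 4 faults
Smallest f with faults ≤ 9 is 3.

3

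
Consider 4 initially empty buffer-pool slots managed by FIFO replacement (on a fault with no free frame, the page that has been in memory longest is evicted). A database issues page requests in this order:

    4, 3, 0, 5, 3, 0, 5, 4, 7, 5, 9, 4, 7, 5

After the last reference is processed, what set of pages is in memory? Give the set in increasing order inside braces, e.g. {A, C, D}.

4: fault, frames {4}
3: fault, frames {4,3}
0: fault, frames {4,3,0}
5: fault, frames {4,3,0,5}
3: hit
0: hit
5: hit
4: hit
7: fault, evict 4, frames {3,0,5,7}
5: hit
9: fault, evict 3, frames {0,5,7,9}
4: fault, evict 0, frames {5,7,9,4}
7: hit
5: hit

{4, 5, 7, 9}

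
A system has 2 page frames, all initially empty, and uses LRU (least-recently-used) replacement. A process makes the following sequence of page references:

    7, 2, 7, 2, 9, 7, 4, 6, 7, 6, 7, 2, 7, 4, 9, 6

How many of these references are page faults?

11

7: miss, frames [7]
2: miss, frames [7, 2]
7: hit
2: hit
9: miss, evict 7, frames [2, 9]
7: miss, evict 2, frames [9, 7]
4: miss, evict 9, frames [7, 4]
6: miss, evict 7, frames [4, 6]
7: miss, evict 4, frames [6, 7]
6: hit
7: hit
2: miss, evict 6, frames [7, 2]
7: hit
4: miss, evict 2, frames [7, 4]
9: miss, evict 7, frames [4, 9]
6: miss, evict 4, frames [9, 6]
Page faults: 11.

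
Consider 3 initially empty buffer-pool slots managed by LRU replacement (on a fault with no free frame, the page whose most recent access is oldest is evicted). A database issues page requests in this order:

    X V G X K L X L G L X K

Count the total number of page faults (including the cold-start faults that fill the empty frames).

7

X → fault, frames (X)
V → fault, frames (X V)
G → fault, frames (X V G)
X → hit
K → fault, evict V, frames (G X K)
L → fault, evict G, frames (X K L)
X → hit
L → hit
G → fault, evict K, frames (X L G)
L → hit
X → hit
K → fault, evict G, frames (L X K)
Page faults: 7.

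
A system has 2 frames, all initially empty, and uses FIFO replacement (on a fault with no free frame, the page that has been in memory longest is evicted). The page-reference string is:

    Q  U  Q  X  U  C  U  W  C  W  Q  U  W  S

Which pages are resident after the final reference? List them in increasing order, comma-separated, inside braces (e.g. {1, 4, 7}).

Q → miss, frames [Q]
U → miss, frames [Q, U]
Q → hit
X → miss, evict Q, frames [U, X]
U → hit
C → miss, evict U, frames [X, C]
U → miss, evict X, frames [C, U]
W → miss, evict C, frames [U, W]
C → miss, evict U, frames [W, C]
W → hit
Q → miss, evict W, frames [C, Q]
U → miss, evict C, frames [Q, U]
W → miss, evict Q, frames [U, W]
S → miss, evict U, frames [W, S]

{S, W}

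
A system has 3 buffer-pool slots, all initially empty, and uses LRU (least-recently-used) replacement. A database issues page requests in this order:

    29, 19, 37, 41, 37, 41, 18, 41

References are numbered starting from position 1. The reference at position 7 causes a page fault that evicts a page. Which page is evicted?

pos 1: 29: fault, frames [29]
pos 2: 19: fault, frames [29, 19]
pos 3: 37: fault, frames [29, 19, 37]
pos 4: 41: fault, evict 29, frames [19, 37, 41]
pos 5: 37: hit
pos 6: 41: hit
pos 7: 18: fault, evict 19, frames [37, 41, 18]
At position 7, page 19 is evicted.

19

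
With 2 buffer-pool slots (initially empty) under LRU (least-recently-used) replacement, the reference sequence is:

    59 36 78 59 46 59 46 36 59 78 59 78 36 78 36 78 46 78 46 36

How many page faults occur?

11

59 → miss, frames {59}
36 → miss, frames {59,36}
78 → miss, evict 59, frames {36,78}
59 → miss, evict 36, frames {78,59}
46 → miss, evict 78, frames {59,46}
59 → hit
46 → hit
36 → miss, evict 59, frames {46,36}
59 → miss, evict 46, frames {36,59}
78 → miss, evict 36, frames {59,78}
59 → hit
78 → hit
36 → miss, evict 59, frames {78,36}
78 → hit
36 → hit
78 → hit
46 → miss, evict 36, frames {78,46}
78 → hit
46 → hit
36 → miss, evict 78, frames {46,36}
Page faults: 11.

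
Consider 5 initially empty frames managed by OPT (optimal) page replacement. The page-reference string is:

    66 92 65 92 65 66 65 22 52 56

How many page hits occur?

4

66 -> miss, frames {66}
92 -> miss, frames {66,92}
65 -> miss, frames {66,92,65}
92 -> hit
65 -> hit
66 -> hit
65 -> hit
22 -> miss, frames {66,92,65,22}
52 -> miss, frames {66,92,65,22,52}
56 -> miss, evict 52, frames {66,92,65,22,56}
Hits: 4.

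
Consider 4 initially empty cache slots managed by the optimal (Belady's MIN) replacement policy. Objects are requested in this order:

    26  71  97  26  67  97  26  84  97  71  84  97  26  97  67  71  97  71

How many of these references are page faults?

26 → fault, frames {26}
71 → fault, frames {26,71}
97 → fault, frames {26,71,97}
26 → hit
67 → fault, frames {26,71,97,67}
97 → hit
26 → hit
84 → fault, evict 67, frames {26,71,97,84}
97 → hit
71 → hit
84 → hit
97 → hit
26 → hit
97 → hit
67 → fault, evict 84, frames {26,71,97,67}
71 → hit
97 → hit
71 → hit
Page faults: 6.

6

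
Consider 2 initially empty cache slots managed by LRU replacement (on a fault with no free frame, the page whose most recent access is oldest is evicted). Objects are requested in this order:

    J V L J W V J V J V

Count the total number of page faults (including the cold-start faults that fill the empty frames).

7

J -> miss, frames (J)
V -> miss, frames (J V)
L -> miss, evict J, frames (V L)
J -> miss, evict V, frames (L J)
W -> miss, evict L, frames (J W)
V -> miss, evict J, frames (W V)
J -> miss, evict W, frames (V J)
V -> hit
J -> hit
V -> hit
Page faults: 7.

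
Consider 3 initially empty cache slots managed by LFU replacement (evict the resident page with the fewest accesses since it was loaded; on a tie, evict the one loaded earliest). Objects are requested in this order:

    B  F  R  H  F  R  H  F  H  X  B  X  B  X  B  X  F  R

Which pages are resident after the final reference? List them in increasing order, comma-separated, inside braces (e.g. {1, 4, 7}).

{F, H, R}

B -> fault, frames [B]
F -> fault, frames [B, F]
R -> fault, frames [B, F, R]
H -> fault, evict B, frames [F, R, H]
F -> hit
R -> hit
H -> hit
F -> hit
H -> hit
X -> fault, evict R, frames [F, H, X]
B -> fault, evict X, frames [F, H, B]
X -> fault, evict B, frames [F, H, X]
B -> fault, evict X, frames [F, H, B]
X -> fault, evict B, frames [F, H, X]
B -> fault, evict X, frames [F, H, B]
X -> fault, evict B, frames [F, H, X]
F -> hit
R -> fault, evict X, frames [F, H, R]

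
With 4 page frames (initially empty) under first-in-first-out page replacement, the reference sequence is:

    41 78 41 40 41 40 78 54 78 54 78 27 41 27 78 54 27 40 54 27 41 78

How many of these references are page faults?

12

41: fault, frames (41)
78: fault, frames (41 78)
41: hit
40: fault, frames (41 78 40)
41: hit
40: hit
78: hit
54: fault, frames (41 78 40 54)
78: hit
54: hit
78: hit
27: fault, evict 41, frames (78 40 54 27)
41: fault, evict 78, frames (40 54 27 41)
27: hit
78: fault, evict 40, frames (54 27 41 78)
54: hit
27: hit
40: fault, evict 54, frames (27 41 78 40)
54: fault, evict 27, frames (41 78 40 54)
27: fault, evict 41, frames (78 40 54 27)
41: fault, evict 78, frames (40 54 27 41)
78: fault, evict 40, frames (54 27 41 78)
Page faults: 12.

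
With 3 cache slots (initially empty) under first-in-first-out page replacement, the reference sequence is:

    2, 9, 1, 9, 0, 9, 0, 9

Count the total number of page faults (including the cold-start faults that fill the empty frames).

4

2 -> fault, frames (2)
9 -> fault, frames (2 9)
1 -> fault, frames (2 9 1)
9 -> hit
0 -> fault, evict 2, frames (9 1 0)
9 -> hit
0 -> hit
9 -> hit
Page faults: 4.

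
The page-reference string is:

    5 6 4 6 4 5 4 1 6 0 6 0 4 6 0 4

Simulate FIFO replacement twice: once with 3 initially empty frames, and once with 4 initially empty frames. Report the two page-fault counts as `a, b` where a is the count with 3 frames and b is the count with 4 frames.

3 frames: F F F . . . . F . F F . F . . . → 7 faults.
4 frames: F F F . . . . F . F . . . . . . → 5 faults.
5 < 7: adding a frame reduced faults, as is typical.

7, 5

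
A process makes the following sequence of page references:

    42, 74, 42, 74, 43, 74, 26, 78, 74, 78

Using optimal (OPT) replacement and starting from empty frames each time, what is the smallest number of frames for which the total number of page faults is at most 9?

f=1: 10 faults
f=2: 5 faults
f=3: 5 faults
f=4: 5 faults
f=5: 5 faults
Smallest f with faults ≤ 9 is 2.

2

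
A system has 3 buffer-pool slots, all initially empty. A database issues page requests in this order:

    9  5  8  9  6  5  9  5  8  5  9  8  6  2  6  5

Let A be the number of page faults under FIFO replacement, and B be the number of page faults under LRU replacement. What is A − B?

Under FIFO: F F F . F . F F F . . . F F . F → 10 faults.
Under LRU: F F F . F F . . F . . . F F . F → 9 faults.
A − B = 10 − 9 = 1.

1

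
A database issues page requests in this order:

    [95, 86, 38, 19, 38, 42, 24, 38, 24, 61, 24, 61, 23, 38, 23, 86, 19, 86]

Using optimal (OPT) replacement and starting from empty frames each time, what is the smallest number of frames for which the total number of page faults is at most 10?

3

f=1: 18 faults
f=2: 11 faults
f=3: 10 faults
f=4: 9 faults
f=5: 8 faults
f=6: 8 faults
f=7: 8 faults
f=8: 8 faults
Smallest f with faults ≤ 10 is 3.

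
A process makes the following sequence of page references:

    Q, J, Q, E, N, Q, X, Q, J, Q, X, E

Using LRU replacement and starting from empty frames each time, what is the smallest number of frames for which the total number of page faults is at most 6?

5

f=1: 12 faults
f=2: 9 faults
f=3: 7 faults
f=4: 7 faults
f=5: 5 faults
Smallest f with faults ≤ 6 is 5.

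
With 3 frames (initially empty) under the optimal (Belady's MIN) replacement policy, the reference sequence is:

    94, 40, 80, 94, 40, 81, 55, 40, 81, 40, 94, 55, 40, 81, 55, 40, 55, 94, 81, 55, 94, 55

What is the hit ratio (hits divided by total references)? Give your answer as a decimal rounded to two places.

0.64

94 → miss, frames {94}
40 → miss, frames {94,40}
80 → miss, frames {94,40,80}
94 → hit
40 → hit
81 → miss, evict 80, frames {94,40,81}
55 → miss, evict 94, frames {40,81,55}
40 → hit
81 → hit
40 → hit
94 → miss, evict 81, frames {40,55,94}
55 → hit
40 → hit
81 → miss, evict 94, frames {40,55,81}
55 → hit
40 → hit
55 → hit
94 → miss, evict 40, frames {55,81,94}
81 → hit
55 → hit
94 → hit
55 → hit
Hits: 14 of 22 references → 14/22 = 0.6364.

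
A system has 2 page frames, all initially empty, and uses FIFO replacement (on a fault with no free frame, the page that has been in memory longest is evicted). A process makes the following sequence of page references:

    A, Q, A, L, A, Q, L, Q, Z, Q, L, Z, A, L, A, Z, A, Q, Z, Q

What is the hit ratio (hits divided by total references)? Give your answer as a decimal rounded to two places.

A: miss, frames {A}
Q: miss, frames {A,Q}
A: hit
L: miss, evict A, frames {Q,L}
A: miss, evict Q, frames {L,A}
Q: miss, evict L, frames {A,Q}
L: miss, evict A, frames {Q,L}
Q: hit
Z: miss, evict Q, frames {L,Z}
Q: miss, evict L, frames {Z,Q}
L: miss, evict Z, frames {Q,L}
Z: miss, evict Q, frames {L,Z}
A: miss, evict L, frames {Z,A}
L: miss, evict Z, frames {A,L}
A: hit
Z: miss, evict A, frames {L,Z}
A: miss, evict L, frames {Z,A}
Q: miss, evict Z, frames {A,Q}
Z: miss, evict A, frames {Q,Z}
Q: hit
Hits: 4 of 20 references → 4/20 = 0.2000.

0.20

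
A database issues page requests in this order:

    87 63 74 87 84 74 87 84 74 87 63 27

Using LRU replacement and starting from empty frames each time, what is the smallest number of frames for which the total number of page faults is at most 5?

f=1: 12 faults
f=2: 12 faults
f=3: 6 faults
f=4: 5 faults
f=5: 5 faults
Smallest f with faults ≤ 5 is 4.

4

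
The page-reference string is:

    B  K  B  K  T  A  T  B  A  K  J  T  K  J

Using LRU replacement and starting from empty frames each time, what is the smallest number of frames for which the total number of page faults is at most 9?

f=1: 14 faults
f=2: 11 faults
f=3: 8 faults
f=4: 6 faults
f=5: 5 faults
Smallest f with faults ≤ 9 is 3.

3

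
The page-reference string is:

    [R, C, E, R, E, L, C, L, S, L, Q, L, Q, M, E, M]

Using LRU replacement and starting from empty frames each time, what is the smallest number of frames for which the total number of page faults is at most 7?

6

f=1: 16 faults
f=2: 10 faults
f=3: 9 faults
f=4: 8 faults
f=5: 8 faults
f=6: 7 faults
f=7: 7 faults
Smallest f with faults ≤ 7 is 6.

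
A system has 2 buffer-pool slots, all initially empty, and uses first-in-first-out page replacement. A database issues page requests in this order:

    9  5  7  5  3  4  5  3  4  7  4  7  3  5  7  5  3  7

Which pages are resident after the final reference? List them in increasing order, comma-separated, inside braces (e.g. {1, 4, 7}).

9: fault, frames (9)
5: fault, frames (9 5)
7: fault, evict 9, frames (5 7)
5: hit
3: fault, evict 5, frames (7 3)
4: fault, evict 7, frames (3 4)
5: fault, evict 3, frames (4 5)
3: fault, evict 4, frames (5 3)
4: fault, evict 5, frames (3 4)
7: fault, evict 3, frames (4 7)
4: hit
7: hit
3: fault, evict 4, frames (7 3)
5: fault, evict 7, frames (3 5)
7: fault, evict 3, frames (5 7)
5: hit
3: fault, evict 5, frames (7 3)
7: hit

{3, 7}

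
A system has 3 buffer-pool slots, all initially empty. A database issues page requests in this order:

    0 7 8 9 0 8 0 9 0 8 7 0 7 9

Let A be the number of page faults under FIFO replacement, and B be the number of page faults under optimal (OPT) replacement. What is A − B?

1

Under FIFO: F F F F F . . . . . F . . . → 6 faults.
Under OPT: F F F F . . . . . . F . . . → 5 faults.
A − B = 6 − 5 = 1.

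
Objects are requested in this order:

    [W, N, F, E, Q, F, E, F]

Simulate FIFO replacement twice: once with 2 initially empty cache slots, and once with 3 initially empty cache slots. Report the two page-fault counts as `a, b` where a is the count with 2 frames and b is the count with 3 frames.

2 frames: F F F F F F F . → 7 faults.
3 frames: F F F F F . . . → 5 faults.
5 < 7: adding a frame reduced faults, as is typical.

7, 5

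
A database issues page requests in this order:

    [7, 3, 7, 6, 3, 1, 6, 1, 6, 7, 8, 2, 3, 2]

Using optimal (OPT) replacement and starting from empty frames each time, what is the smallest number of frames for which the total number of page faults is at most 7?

f=1: 14 faults
f=2: 8 faults
f=3: 7 faults
f=4: 6 faults
f=5: 6 faults
f=6: 6 faults
Smallest f with faults ≤ 7 is 3.

3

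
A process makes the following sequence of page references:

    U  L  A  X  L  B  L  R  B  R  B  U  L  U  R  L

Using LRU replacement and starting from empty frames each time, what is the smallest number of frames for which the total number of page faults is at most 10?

3

f=1: 16 faults
f=2: 12 faults
f=3: 9 faults
f=4: 7 faults
f=5: 7 faults
f=6: 6 faults
Smallest f with faults ≤ 10 is 3.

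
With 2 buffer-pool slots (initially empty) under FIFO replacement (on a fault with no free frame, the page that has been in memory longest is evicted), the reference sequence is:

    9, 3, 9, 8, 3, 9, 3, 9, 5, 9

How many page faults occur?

7

9: miss, frames {9}
3: miss, frames {9,3}
9: hit
8: miss, evict 9, frames {3,8}
3: hit
9: miss, evict 3, frames {8,9}
3: miss, evict 8, frames {9,3}
9: hit
5: miss, evict 9, frames {3,5}
9: miss, evict 3, frames {5,9}
Page faults: 7.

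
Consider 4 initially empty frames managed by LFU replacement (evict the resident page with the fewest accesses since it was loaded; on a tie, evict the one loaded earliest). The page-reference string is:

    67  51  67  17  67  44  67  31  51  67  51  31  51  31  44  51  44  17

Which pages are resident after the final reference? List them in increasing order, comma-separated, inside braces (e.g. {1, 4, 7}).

{17, 31, 51, 67}

67: fault, frames (67)
51: fault, frames (67 51)
67: hit
17: fault, frames (67 51 17)
67: hit
44: fault, frames (67 51 17 44)
67: hit
31: fault, evict 51, frames (67 17 44 31)
51: fault, evict 17, frames (67 44 31 51)
67: hit
51: hit
31: hit
51: hit
31: hit
44: hit
51: hit
44: hit
17: fault, evict 44, frames (67 31 51 17)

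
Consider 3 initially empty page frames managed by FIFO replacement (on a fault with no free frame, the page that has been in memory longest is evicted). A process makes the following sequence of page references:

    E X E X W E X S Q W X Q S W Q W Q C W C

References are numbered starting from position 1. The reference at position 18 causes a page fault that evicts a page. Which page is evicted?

pos 1: E -> fault, frames [E]
pos 2: X -> fault, frames [E, X]
pos 3: E -> hit
pos 4: X -> hit
pos 5: W -> fault, frames [E, X, W]
pos 6: E -> hit
pos 7: X -> hit
pos 8: S -> fault, evict E, frames [X, W, S]
pos 9: Q -> fault, evict X, frames [W, S, Q]
pos 10: W -> hit
pos 11: X -> fault, evict W, frames [S, Q, X]
pos 12: Q -> hit
pos 13: S -> hit
pos 14: W -> fault, evict S, frames [Q, X, W]
pos 15: Q -> hit
pos 16: W -> hit
pos 17: Q -> hit
pos 18: C -> fault, evict Q, frames [X, W, C]
At position 18, page Q is evicted.

Q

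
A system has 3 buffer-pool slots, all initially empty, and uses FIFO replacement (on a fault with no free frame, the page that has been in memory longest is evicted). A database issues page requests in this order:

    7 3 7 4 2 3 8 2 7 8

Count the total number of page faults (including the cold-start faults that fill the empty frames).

7 -> miss, frames (7)
3 -> miss, frames (7 3)
7 -> hit
4 -> miss, frames (7 3 4)
2 -> miss, evict 7, frames (3 4 2)
3 -> hit
8 -> miss, evict 3, frames (4 2 8)
2 -> hit
7 -> miss, evict 4, frames (2 8 7)
8 -> hit
Page faults: 6.

6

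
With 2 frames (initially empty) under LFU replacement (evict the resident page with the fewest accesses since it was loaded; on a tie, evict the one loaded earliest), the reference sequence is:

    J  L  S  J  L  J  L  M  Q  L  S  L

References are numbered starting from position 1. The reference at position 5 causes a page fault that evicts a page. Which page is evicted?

pos 1: J -> miss, frames [J]
pos 2: L -> miss, frames [J, L]
pos 3: S -> miss, evict J, frames [L, S]
pos 4: J -> miss, evict L, frames [S, J]
pos 5: L -> miss, evict S, frames [J, L]
At position 5, page S is evicted.

S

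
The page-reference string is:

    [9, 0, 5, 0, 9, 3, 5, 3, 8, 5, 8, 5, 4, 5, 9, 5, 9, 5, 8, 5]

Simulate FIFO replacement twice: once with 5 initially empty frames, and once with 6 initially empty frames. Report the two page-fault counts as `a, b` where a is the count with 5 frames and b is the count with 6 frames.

5 frames: F F F . . F . . F . . . F . F . . . . . → 7 faults.
6 frames: F F F . . F . . F . . . F . . . . . . . → 6 faults.
6 < 7: adding a frame reduced faults, as is typical.

7, 6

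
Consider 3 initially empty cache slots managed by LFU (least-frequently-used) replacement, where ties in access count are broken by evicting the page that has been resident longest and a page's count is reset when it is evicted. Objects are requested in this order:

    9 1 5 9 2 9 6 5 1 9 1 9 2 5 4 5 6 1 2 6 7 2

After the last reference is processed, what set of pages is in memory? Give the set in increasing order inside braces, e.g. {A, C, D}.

{1, 2, 9}

9 → miss, frames (9)
1 → miss, frames (9 1)
5 → miss, frames (9 1 5)
9 → hit
2 → miss, evict 1, frames (9 5 2)
9 → hit
6 → miss, evict 5, frames (9 2 6)
5 → miss, evict 2, frames (9 6 5)
1 → miss, evict 6, frames (9 5 1)
9 → hit
1 → hit
9 → hit
2 → miss, evict 5, frames (9 1 2)
5 → miss, evict 2, frames (9 1 5)
4 → miss, evict 5, frames (9 1 4)
5 → miss, evict 4, frames (9 1 5)
6 → miss, evict 5, frames (9 1 6)
1 → hit
2 → miss, evict 6, frames (9 1 2)
6 → miss, evict 2, frames (9 1 6)
7 → miss, evict 6, frames (9 1 7)
2 → miss, evict 7, frames (9 1 2)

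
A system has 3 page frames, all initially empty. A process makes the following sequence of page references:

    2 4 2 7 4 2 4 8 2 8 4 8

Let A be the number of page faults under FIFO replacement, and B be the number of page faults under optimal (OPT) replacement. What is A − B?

2

Under FIFO: F F . F . . . F F . F . → 6 faults.
Under OPT: F F . F . . . F . . . . → 4 faults.
A − B = 6 − 4 = 2.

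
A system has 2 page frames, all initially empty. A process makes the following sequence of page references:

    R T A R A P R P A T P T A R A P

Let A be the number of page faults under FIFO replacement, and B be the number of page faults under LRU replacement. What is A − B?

Under FIFO: F F F F . F . . F F F . F F . F → 11 faults.
Under LRU: F F F F . F F . F F F . F F . F → 12 faults.
A − B = 11 − 12 = -1.

-1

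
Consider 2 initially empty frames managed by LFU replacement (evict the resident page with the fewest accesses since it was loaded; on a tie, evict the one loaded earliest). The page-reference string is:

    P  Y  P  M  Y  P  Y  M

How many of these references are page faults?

P: miss, frames [P]
Y: miss, frames [P, Y]
P: hit
M: miss, evict Y, frames [P, M]
Y: miss, evict M, frames [P, Y]
P: hit
Y: hit
M: miss, evict Y, frames [P, M]
Page faults: 5.

5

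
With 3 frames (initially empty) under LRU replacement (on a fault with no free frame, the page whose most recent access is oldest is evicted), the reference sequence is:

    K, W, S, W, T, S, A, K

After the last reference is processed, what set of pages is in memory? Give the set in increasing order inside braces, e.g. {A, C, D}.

K: miss, frames [K]
W: miss, frames [K, W]
S: miss, frames [K, W, S]
W: hit
T: miss, evict K, frames [S, W, T]
S: hit
A: miss, evict W, frames [T, S, A]
K: miss, evict T, frames [S, A, K]

{A, K, S}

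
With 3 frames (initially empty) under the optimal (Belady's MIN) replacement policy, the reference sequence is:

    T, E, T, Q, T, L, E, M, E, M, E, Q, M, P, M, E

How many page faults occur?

6

T: miss, frames (T)
E: miss, frames (T E)
T: hit
Q: miss, frames (T E Q)
T: hit
L: miss, evict T, frames (E Q L)
E: hit
M: miss, evict L, frames (E Q M)
E: hit
M: hit
E: hit
Q: hit
M: hit
P: miss, evict Q, frames (E M P)
M: hit
E: hit
Page faults: 6.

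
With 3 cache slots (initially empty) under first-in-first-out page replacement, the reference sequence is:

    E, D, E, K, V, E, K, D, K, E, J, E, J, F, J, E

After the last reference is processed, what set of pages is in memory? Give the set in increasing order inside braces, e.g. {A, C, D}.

E: fault, frames {E}
D: fault, frames {E,D}
E: hit
K: fault, frames {E,D,K}
V: fault, evict E, frames {D,K,V}
E: fault, evict D, frames {K,V,E}
K: hit
D: fault, evict K, frames {V,E,D}
K: fault, evict V, frames {E,D,K}
E: hit
J: fault, evict E, frames {D,K,J}
E: fault, evict D, frames {K,J,E}
J: hit
F: fault, evict K, frames {J,E,F}
J: hit
E: hit

{E, F, J}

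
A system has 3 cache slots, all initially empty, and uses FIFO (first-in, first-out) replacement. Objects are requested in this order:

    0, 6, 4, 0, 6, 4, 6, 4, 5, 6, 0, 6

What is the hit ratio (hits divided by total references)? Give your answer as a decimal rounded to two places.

0.50

0 → miss, frames {0}
6 → miss, frames {0,6}
4 → miss, frames {0,6,4}
0 → hit
6 → hit
4 → hit
6 → hit
4 → hit
5 → miss, evict 0, frames {6,4,5}
6 → hit
0 → miss, evict 6, frames {4,5,0}
6 → miss, evict 4, frames {5,0,6}
Hits: 6 of 12 references → 6/12 = 0.5000.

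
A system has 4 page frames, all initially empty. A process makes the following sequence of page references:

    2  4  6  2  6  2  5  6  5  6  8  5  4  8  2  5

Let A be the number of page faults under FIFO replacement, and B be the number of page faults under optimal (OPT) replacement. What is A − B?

1

Under FIFO: F F F . . . F . . . F . . . F . → 6 faults.
Under OPT: F F F . . . F . . . F . . . . . → 5 faults.
A − B = 6 − 5 = 1.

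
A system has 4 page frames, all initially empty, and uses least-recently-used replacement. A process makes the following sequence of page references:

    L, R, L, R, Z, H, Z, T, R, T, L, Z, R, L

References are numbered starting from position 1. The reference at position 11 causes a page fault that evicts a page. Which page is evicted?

H

pos 1: L: fault, frames {L}
pos 2: R: fault, frames {L,R}
pos 3: L: hit
pos 4: R: hit
pos 5: Z: fault, frames {L,R,Z}
pos 6: H: fault, frames {L,R,Z,H}
pos 7: Z: hit
pos 8: T: fault, evict L, frames {R,H,Z,T}
pos 9: R: hit
pos 10: T: hit
pos 11: L: fault, evict H, frames {Z,R,T,L}
At position 11, page H is evicted.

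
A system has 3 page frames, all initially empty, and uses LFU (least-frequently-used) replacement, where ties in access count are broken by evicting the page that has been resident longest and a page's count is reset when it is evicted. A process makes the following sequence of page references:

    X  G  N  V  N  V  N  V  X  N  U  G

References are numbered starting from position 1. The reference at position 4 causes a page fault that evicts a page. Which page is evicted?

X

pos 1: X -> fault, frames (X)
pos 2: G -> fault, frames (X G)
pos 3: N -> fault, frames (X G N)
pos 4: V -> fault, evict X, frames (G N V)
At position 4, page X is evicted.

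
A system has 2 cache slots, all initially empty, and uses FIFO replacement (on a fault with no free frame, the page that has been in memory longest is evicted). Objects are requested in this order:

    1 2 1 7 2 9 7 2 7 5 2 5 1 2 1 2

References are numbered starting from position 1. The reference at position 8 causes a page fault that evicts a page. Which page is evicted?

pos 1: 1 -> miss, frames (1)
pos 2: 2 -> miss, frames (1 2)
pos 3: 1 -> hit
pos 4: 7 -> miss, evict 1, frames (2 7)
pos 5: 2 -> hit
pos 6: 9 -> miss, evict 2, frames (7 9)
pos 7: 7 -> hit
pos 8: 2 -> miss, evict 7, frames (9 2)
At position 8, page 7 is evicted.

7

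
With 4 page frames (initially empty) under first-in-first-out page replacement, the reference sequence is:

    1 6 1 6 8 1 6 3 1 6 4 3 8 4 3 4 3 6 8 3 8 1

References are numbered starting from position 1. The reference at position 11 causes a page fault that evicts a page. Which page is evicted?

1

pos 1: 1 -> miss, frames (1)
pos 2: 6 -> miss, frames (1 6)
pos 3: 1 -> hit
pos 4: 6 -> hit
pos 5: 8 -> miss, frames (1 6 8)
pos 6: 1 -> hit
pos 7: 6 -> hit
pos 8: 3 -> miss, frames (1 6 8 3)
pos 9: 1 -> hit
pos 10: 6 -> hit
pos 11: 4 -> miss, evict 1, frames (6 8 3 4)
At position 11, page 1 is evicted.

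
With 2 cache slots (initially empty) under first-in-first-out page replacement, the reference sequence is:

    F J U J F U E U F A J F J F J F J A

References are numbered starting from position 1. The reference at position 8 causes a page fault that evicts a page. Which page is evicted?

F

pos 1: F -> fault, frames (F)
pos 2: J -> fault, frames (F J)
pos 3: U -> fault, evict F, frames (J U)
pos 4: J -> hit
pos 5: F -> fault, evict J, frames (U F)
pos 6: U -> hit
pos 7: E -> fault, evict U, frames (F E)
pos 8: U -> fault, evict F, frames (E U)
At position 8, page F is evicted.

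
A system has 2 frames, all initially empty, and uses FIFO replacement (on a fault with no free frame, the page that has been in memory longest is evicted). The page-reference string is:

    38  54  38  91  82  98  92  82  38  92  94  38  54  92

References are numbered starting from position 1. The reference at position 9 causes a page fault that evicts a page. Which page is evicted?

92

pos 1: 38 → miss, frames [38]
pos 2: 54 → miss, frames [38, 54]
pos 3: 38 → hit
pos 4: 91 → miss, evict 38, frames [54, 91]
pos 5: 82 → miss, evict 54, frames [91, 82]
pos 6: 98 → miss, evict 91, frames [82, 98]
pos 7: 92 → miss, evict 82, frames [98, 92]
pos 8: 82 → miss, evict 98, frames [92, 82]
pos 9: 38 → miss, evict 92, frames [82, 38]
At position 9, page 92 is evicted.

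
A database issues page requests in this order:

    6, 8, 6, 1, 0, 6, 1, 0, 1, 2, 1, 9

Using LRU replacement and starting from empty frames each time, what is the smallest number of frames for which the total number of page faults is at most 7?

3

f=1: 12 faults
f=2: 9 faults
f=3: 6 faults
f=4: 6 faults
f=5: 6 faults
f=6: 6 faults
Smallest f with faults ≤ 7 is 3.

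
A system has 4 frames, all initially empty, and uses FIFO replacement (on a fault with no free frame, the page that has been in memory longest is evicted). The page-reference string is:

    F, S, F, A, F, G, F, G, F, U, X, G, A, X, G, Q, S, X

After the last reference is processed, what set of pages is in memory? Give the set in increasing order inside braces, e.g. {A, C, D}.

F -> miss, frames [F]
S -> miss, frames [F, S]
F -> hit
A -> miss, frames [F, S, A]
F -> hit
G -> miss, frames [F, S, A, G]
F -> hit
G -> hit
F -> hit
U -> miss, evict F, frames [S, A, G, U]
X -> miss, evict S, frames [A, G, U, X]
G -> hit
A -> hit
X -> hit
G -> hit
Q -> miss, evict A, frames [G, U, X, Q]
S -> miss, evict G, frames [U, X, Q, S]
X -> hit

{Q, S, U, X}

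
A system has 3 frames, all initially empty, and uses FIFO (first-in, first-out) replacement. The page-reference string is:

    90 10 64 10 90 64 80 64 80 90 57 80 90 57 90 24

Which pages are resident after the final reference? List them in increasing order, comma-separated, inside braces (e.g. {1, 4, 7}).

{24, 57, 90}

90 -> miss, frames {90}
10 -> miss, frames {90,10}
64 -> miss, frames {90,10,64}
10 -> hit
90 -> hit
64 -> hit
80 -> miss, evict 90, frames {10,64,80}
64 -> hit
80 -> hit
90 -> miss, evict 10, frames {64,80,90}
57 -> miss, evict 64, frames {80,90,57}
80 -> hit
90 -> hit
57 -> hit
90 -> hit
24 -> miss, evict 80, frames {90,57,24}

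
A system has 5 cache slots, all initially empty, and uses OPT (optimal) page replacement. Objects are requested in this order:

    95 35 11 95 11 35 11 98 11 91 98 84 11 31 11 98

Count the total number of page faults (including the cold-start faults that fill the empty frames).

7

95 -> miss, frames (95)
35 -> miss, frames (95 35)
11 -> miss, frames (95 35 11)
95 -> hit
11 -> hit
35 -> hit
11 -> hit
98 -> miss, frames (95 35 11 98)
11 -> hit
91 -> miss, frames (95 35 11 98 91)
98 -> hit
84 -> miss, evict 91, frames (95 35 11 98 84)
11 -> hit
31 -> miss, evict 84, frames (95 35 11 98 31)
11 -> hit
98 -> hit
Page faults: 7.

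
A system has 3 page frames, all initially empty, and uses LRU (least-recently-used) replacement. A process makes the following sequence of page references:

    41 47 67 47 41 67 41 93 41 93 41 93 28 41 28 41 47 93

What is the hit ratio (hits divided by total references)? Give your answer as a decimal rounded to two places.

0.61

41 -> miss, frames {41}
47 -> miss, frames {41,47}
67 -> miss, frames {41,47,67}
47 -> hit
41 -> hit
67 -> hit
41 -> hit
93 -> miss, evict 47, frames {67,41,93}
41 -> hit
93 -> hit
41 -> hit
93 -> hit
28 -> miss, evict 67, frames {41,93,28}
41 -> hit
28 -> hit
41 -> hit
47 -> miss, evict 93, frames {28,41,47}
93 -> miss, evict 28, frames {41,47,93}
Hits: 11 of 18 references → 11/18 = 0.6111.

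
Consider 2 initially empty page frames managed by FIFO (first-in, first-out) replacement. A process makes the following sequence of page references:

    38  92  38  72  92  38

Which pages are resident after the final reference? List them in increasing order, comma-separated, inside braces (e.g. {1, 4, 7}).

38: fault, frames (38)
92: fault, frames (38 92)
38: hit
72: fault, evict 38, frames (92 72)
92: hit
38: fault, evict 92, frames (72 38)

{38, 72}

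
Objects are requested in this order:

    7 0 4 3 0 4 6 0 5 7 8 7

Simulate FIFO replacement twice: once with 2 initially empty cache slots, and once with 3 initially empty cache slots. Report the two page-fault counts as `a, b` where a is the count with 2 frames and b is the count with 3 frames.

11, 9

2 frames: F F F F F F F F F F F . → 11 faults.
3 frames: F F F F . . F F F F F . → 9 faults.
9 < 11: adding a frame reduced faults, as is typical.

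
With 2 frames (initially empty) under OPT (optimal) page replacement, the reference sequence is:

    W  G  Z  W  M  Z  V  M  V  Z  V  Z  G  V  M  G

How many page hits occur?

W -> miss, frames [W]
G -> miss, frames [W, G]
Z -> miss, evict G, frames [W, Z]
W -> hit
M -> miss, evict W, frames [Z, M]
Z -> hit
V -> miss, evict Z, frames [M, V]
M -> hit
V -> hit
Z -> miss, evict M, frames [V, Z]
V -> hit
Z -> hit
G -> miss, evict Z, frames [V, G]
V -> hit
M -> miss, evict V, frames [G, M]
G -> hit
Hits: 8.

8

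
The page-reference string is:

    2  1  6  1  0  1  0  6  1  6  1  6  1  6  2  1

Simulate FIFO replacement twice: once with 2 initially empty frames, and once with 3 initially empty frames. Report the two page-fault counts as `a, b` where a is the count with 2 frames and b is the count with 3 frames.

2 frames: F F F . F F . F . . . . . . F F → 8 faults.
3 frames: F F F . F . . . . . . . . . F F → 6 faults.
6 < 8: adding a frame reduced faults, as is typical.

8, 6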